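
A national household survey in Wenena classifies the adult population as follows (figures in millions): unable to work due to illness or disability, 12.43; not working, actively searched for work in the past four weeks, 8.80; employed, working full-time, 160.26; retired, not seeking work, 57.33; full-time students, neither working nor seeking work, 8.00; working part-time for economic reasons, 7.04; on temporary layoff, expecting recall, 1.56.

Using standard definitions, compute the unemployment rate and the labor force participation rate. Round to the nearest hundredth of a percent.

Employed = 160.26 + 7.04 = 167.30 million (anyone who worked, including part-time for economic reasons, counts as employed).
Unemployed = 8.80 + 1.56 = 10.36 million (jobless and actively searching, or on temporary layoff).
Labor force = 167.30 + 10.36 = 177.66 million.
Not in labor force = 12.43 + 57.33 + 8.00 = 77.76 million (those not working and not actively searching are outside the labor force).
Civilian working-age population = 177.66 + 77.76 = 255.42 million.
Unemployment rate = 10.36 / 177.66 = 5.83%.
Labor force participation rate = 177.66 / 255.42 = 69.56%.

Unemployment rate ≈ 5.83%; labor force participation rate ≈ 69.56%.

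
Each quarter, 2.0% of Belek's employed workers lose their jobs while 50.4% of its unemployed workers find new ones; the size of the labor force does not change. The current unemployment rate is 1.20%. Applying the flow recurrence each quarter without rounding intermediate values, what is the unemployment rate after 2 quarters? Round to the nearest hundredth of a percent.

With a fixed labor force, u_{t+1} = u_t + s·(1−u_t) − f·u_t = u_t·(1−s−f) + s.
Here 1−s−f = 0.476 and s = 0.020.
u_1 = 0.012000 × 0.476 + 0.020 = 0.025712.
u_2 = 0.025712 × 0.476 + 0.020 = 0.032239.

Unemployment rate after two quarters ≈ 3.22%.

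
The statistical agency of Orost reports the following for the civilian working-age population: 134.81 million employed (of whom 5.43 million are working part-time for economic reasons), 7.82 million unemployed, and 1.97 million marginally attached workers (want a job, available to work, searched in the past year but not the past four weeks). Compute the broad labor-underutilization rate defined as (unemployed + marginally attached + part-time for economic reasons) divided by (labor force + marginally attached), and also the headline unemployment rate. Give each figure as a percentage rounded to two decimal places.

Broad underutilization rate ≈ 10.53%; headline unemployment rate ≈ 5.48%.

Labor force = 134.81 + 7.82 = 142.63 million.
Numerator = 7.82 + 1.97 + 5.43 = 15.22 million.
Denominator = 142.63 + 1.97 = 144.60 million.
Broad rate = 15.22 / 144.60 = 10.53%.
Headline unemployment rate = 7.82 / 142.63 = 5.48%.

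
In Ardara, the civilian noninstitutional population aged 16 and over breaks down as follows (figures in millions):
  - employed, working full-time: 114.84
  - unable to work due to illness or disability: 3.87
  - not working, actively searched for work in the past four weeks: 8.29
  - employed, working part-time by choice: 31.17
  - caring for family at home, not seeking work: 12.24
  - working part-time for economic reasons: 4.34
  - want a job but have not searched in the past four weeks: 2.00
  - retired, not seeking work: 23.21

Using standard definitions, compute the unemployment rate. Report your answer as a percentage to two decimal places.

Employed = 114.84 + 31.17 + 4.34 = 150.35 million (anyone who worked, including part-time for economic reasons, counts as employed).
Unemployed = 8.29 million.
Labor force = 150.35 + 8.29 = 158.64 million.
Unemployment rate = 8.29 / 158.64 = 5.23%.

Unemployment rate ≈ 5.23%.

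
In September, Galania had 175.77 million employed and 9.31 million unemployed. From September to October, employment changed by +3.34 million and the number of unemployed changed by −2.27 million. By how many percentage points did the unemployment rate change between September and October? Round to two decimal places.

September: labor force = 175.77 + 9.31 = 185.08; u = 9.31/185.08 = 5.03%.
October: labor force = 179.11 + 7.04 = 186.15; u = 7.04/186.15 = 3.78%.
Change = 3.78% − 5.03% = −1.25 pp.

The unemployment rate changed by −1.25 percentage points.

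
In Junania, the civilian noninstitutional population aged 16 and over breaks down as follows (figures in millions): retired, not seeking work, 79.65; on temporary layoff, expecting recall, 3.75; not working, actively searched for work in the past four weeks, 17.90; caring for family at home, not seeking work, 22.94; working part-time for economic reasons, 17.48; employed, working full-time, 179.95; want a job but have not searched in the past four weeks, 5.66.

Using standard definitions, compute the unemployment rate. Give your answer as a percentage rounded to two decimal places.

Employed = 17.48 + 179.95 = 197.43 million (anyone who worked, including part-time for economic reasons, counts as employed).
Unemployed = 3.75 + 17.90 = 21.65 million (jobless and actively searching, or on temporary layoff).
Labor force = 197.43 + 21.65 = 219.08 million.
Unemployment rate = 21.65 / 219.08 = 9.88%.

Unemployment rate ≈ 9.88%.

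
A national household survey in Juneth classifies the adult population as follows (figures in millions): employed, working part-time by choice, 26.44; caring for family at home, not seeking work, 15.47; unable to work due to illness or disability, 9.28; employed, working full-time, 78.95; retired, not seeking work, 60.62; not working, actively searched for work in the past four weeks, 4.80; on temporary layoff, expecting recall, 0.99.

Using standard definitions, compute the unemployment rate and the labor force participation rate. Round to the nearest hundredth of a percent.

Employed = 26.44 + 78.95 = 105.39 million.
Unemployed = 4.80 + 0.99 = 5.79 million (jobless and actively searching, or on temporary layoff).
Labor force = 105.39 + 5.79 = 111.18 million.
Not in labor force = 15.47 + 9.28 + 60.62 = 85.37 million (those not working and not actively searching are outside the labor force).
Civilian working-age population = 111.18 + 85.37 = 196.55 million.
Unemployment rate = 5.79 / 111.18 = 5.21%.
Labor force participation rate = 111.18 / 196.55 = 56.57%.

Unemployment rate ≈ 5.21%; labor force participation rate ≈ 56.57%.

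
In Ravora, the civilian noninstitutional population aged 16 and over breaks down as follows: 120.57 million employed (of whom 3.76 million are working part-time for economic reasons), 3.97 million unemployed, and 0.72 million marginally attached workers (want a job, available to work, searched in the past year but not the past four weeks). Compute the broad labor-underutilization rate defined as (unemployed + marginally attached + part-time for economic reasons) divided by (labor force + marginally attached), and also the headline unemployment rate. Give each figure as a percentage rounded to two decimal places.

Labor force = 120.57 + 3.97 = 124.54 million.
Numerator = 3.97 + 0.72 + 3.76 = 8.45 million.
Denominator = 124.54 + 0.72 = 125.26 million.
Broad rate = 8.45 / 125.26 = 6.75%.
Headline unemployment rate = 3.97 / 124.54 = 3.19%.

Broad underutilization rate ≈ 6.75%; headline unemployment rate ≈ 3.19%.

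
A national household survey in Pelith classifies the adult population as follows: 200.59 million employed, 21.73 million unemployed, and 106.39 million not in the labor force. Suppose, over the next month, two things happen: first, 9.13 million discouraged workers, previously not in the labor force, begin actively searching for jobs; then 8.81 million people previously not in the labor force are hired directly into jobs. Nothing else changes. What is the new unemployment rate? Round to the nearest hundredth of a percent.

New unemployment rate ≈ 12.84%.

Initially, labor force = 200.59 + 21.73 = 222.32 million, so u = 21.73/222.32 = 9.77%.
After the first change, unemployed and labor force both rise by 9.13 → E = 200.59, U = 30.86, labor force = 231.45 million.
After the second change, employed and labor force both rise by 8.81; unemployed unchanged → E = 209.40, U = 30.86, labor force = 240.26 million.
New unemployment rate = 30.86 / 240.26 = 12.84%.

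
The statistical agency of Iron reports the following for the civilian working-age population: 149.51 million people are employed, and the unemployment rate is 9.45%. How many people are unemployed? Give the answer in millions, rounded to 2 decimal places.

About 15.60 million are unemployed.

Let U be the number unemployed. The labor force is E + U, and U/(E+U) = 0.0945.
So U = 0.0945 × 149.51 / (1 − 0.0945) = 14.1287 / 0.9055 ≈ 15.60 million.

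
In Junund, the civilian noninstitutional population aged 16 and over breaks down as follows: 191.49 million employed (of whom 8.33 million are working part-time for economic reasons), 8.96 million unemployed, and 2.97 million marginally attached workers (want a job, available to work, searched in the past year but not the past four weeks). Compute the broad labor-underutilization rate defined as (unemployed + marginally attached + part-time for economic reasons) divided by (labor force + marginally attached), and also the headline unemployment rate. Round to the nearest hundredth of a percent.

Broad underutilization rate ≈ 9.96%; headline unemployment rate ≈ 4.47%.

Labor force = 191.49 + 8.96 = 200.45 million.
Numerator = 8.96 + 2.97 + 8.33 = 20.26 million.
Denominator = 200.45 + 2.97 = 203.42 million.
Broad rate = 20.26 / 203.42 = 9.96%.
Headline unemployment rate = 8.96 / 200.45 = 4.47%.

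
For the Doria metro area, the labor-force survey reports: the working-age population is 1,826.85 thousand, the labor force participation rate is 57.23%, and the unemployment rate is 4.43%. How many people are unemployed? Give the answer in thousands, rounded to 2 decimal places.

Labor force = 0.5723 × 1,826.85 = 1,045.51 thousand.
Unemployed = 0.0443 × 1,045.51 ≈ 46.32 thousand.

About 46.32 thousand are unemployed.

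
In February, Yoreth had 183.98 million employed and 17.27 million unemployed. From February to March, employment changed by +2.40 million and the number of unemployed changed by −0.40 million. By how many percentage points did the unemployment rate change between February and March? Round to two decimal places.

February: labor force = 183.98 + 17.27 = 201.25; u = 17.27/201.25 = 8.58%.
March: labor force = 186.38 + 16.87 = 203.25; u = 16.87/203.25 = 8.30%.
Change = 8.30% − 8.58% = −0.28 pp.

The unemployment rate changed by −0.28 percentage points.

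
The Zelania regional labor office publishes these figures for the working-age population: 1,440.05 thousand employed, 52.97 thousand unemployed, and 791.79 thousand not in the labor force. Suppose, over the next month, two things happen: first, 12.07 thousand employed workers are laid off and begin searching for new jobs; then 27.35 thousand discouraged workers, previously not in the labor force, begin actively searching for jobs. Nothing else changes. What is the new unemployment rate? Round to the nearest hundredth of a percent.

Initially, labor force = 1,440.05 + 52.97 = 1,493.02 thousand, so u = 52.97/1,493.02 = 3.55%.
After the first change, employed falls and unemployed rises by 12.07; labor force unchanged → E = 1,427.98, U = 65.04, labor force = 1,493.02 thousand.
After the second change, unemployed and labor force both rise by 27.35 → E = 1,427.98, U = 92.39, labor force = 1,520.37 thousand.
New unemployment rate = 92.39 / 1,520.37 = 6.08%.

New unemployment rate ≈ 6.08%.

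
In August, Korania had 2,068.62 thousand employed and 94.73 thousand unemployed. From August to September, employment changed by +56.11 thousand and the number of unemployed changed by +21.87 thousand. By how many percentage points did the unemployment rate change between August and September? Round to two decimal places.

The unemployment rate changed by +0.82 percentage points.

August: labor force = 2,068.62 + 94.73 = 2,163.35; u = 94.73/2,163.35 = 4.38%.
September: labor force = 2,124.73 + 116.60 = 2,241.33; u = 116.60/2,241.33 = 5.20%.
Change = 5.20% − 4.38% = +0.82 pp.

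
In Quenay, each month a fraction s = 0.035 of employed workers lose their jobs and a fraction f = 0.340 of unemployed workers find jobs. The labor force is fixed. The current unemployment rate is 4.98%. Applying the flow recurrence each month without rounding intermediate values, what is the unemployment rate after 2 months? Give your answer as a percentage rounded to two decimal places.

With a fixed labor force, u_{t+1} = u_t + s·(1−u_t) − f·u_t = u_t·(1−s−f) + s.
Here 1−s−f = 0.625 and s = 0.035.
u_1 = 0.049800 × 0.625 + 0.035 = 0.066125.
u_2 = 0.066125 × 0.625 + 0.035 = 0.076328.

Unemployment rate after two months ≈ 7.63%.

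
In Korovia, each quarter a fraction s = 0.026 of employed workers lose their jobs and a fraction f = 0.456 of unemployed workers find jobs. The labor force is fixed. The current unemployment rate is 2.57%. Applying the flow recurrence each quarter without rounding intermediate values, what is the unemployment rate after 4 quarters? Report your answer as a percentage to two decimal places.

With a fixed labor force, u_{t+1} = u_t + s·(1−u_t) − f·u_t = u_t·(1−s−f) + s.
Here 1−s−f = 0.518 and s = 0.026.
u_1 = 0.025700 × 0.518 + 0.026 = 0.039313.
u_2 = 0.039313 × 0.518 + 0.026 = 0.046364.
u_3 = 0.046364 × 0.518 + 0.026 = 0.050017.
u_4 = 0.050017 × 0.518 + 0.026 = 0.051909.

Unemployment rate after four quarters ≈ 5.19%.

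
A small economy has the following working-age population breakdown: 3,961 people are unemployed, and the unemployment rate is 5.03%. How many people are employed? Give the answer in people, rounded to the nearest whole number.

About 74,787 are employed.

Labor force = U / u = 3,961 / 0.0503 ≈ 78,748.
Employed = labor force − unemployed = 78,748 − 3,961 = 74,787.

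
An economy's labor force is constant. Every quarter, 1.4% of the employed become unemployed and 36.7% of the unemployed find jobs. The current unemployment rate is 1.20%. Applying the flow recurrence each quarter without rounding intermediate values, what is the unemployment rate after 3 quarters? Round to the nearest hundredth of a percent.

Unemployment rate after three quarters ≈ 3.09%.

With a fixed labor force, u_{t+1} = u_t + s·(1−u_t) − f·u_t = u_t·(1−s−f) + s.
Here 1−s−f = 0.619 and s = 0.014.
u_1 = 0.012000 × 0.619 + 0.014 = 0.021428.
u_2 = 0.021428 × 0.619 + 0.014 = 0.027264.
u_3 = 0.027264 × 0.619 + 0.014 = 0.030876.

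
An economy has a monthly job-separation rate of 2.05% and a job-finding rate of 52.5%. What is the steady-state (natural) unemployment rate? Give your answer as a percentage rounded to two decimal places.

Steady-state unemployment rate ≈ 3.76%.

At steady state the flows balance: s·E = f·U, so U/(E+U) = s/(s+f).
u* = 2.05 / (2.05 + 52.5) = 2.05 / 54.55 = 3.76%.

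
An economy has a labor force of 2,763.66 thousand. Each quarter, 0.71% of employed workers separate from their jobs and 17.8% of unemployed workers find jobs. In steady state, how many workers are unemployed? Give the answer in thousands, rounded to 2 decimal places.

Steady-state unemployment rate u* = s/(s+f) = 0.71/(0.71+17.8) = 0.038358.
Unemployed = u* × labor force = 0.038358 × 2,763.66 ≈ 106.01 thousand.

About 106.01 thousand are unemployed in steady state.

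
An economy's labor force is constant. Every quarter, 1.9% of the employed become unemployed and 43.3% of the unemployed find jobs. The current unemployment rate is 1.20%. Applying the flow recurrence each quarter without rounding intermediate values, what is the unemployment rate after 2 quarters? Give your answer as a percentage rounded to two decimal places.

Unemployment rate after two quarters ≈ 3.30%.

With a fixed labor force, u_{t+1} = u_t + s·(1−u_t) − f·u_t = u_t·(1−s−f) + s.
Here 1−s−f = 0.548 and s = 0.019.
u_1 = 0.012000 × 0.548 + 0.019 = 0.025576.
u_2 = 0.025576 × 0.548 + 0.019 = 0.033016.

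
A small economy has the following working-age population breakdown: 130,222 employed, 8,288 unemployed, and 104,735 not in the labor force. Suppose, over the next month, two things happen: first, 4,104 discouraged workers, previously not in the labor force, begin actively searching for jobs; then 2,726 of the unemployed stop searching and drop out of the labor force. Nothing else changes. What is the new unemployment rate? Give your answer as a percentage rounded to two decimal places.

Initially, labor force = 130,222 + 8,288 = 138,510, so u = 8,288/138,510 = 5.98%.
After the first change, unemployed and labor force both rise by 4,104 → E = 130,222, U = 12,392, labor force = 142,614.
After the second change, unemployed and labor force both fall by 2,726 → E = 130,222, U = 9,666, labor force = 139,888.
New unemployment rate = 9,666 / 139,888 = 6.91%.

New unemployment rate ≈ 6.91%.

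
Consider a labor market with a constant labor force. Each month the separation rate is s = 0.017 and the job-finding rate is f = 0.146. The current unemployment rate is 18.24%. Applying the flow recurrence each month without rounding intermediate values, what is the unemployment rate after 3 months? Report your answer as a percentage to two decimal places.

With a fixed labor force, u_{t+1} = u_t + s·(1−u_t) − f·u_t = u_t·(1−s−f) + s.
Here 1−s−f = 0.837 and s = 0.017.
u_1 = 0.182400 × 0.837 + 0.017 = 0.169669.
u_2 = 0.169669 × 0.837 + 0.017 = 0.159013.
u_3 = 0.159013 × 0.837 + 0.017 = 0.150094.

Unemployment rate after three months ≈ 15.01%.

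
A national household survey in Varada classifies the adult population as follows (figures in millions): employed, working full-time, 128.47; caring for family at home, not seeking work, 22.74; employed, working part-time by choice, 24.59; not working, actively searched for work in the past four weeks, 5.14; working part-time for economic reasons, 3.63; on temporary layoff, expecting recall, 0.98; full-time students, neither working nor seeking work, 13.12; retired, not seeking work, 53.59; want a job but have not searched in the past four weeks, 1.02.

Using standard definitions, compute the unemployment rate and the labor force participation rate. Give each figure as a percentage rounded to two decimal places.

Unemployment rate ≈ 3.76%; labor force participation rate ≈ 64.28%.

Employed = 128.47 + 24.59 + 3.63 = 156.69 million (anyone who worked, including part-time for economic reasons, counts as employed).
Unemployed = 5.14 + 0.98 = 6.12 million (jobless and actively searching, or on temporary layoff).
Labor force = 156.69 + 6.12 = 162.81 million.
Not in labor force = 22.74 + 13.12 + 53.59 + 1.02 = 90.47 million (those not working and not actively searching are outside the labor force — including those who want a job but have given up searching).
Civilian working-age population = 162.81 + 90.47 = 253.28 million.
Unemployment rate = 6.12 / 162.81 = 3.76%.
Labor force participation rate = 162.81 / 253.28 = 64.28%.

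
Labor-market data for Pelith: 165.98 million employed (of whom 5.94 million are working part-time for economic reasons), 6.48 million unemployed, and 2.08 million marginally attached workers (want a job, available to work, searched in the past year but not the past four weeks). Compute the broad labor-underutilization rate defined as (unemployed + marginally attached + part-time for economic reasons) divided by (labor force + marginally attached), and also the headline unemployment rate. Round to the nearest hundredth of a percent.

Broad underutilization rate ≈ 8.31%; headline unemployment rate ≈ 3.76%.

Labor force = 165.98 + 6.48 = 172.46 million.
Numerator = 6.48 + 2.08 + 5.94 = 14.50 million.
Denominator = 172.46 + 2.08 = 174.54 million.
Broad rate = 14.50 / 174.54 = 8.31%.
Headline unemployment rate = 6.48 / 172.46 = 3.76%.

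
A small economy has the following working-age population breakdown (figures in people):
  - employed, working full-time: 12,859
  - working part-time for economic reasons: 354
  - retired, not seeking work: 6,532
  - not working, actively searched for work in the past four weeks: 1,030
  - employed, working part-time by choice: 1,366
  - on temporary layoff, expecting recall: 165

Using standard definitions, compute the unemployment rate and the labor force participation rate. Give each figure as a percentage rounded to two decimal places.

Unemployment rate ≈ 7.58%; labor force participation rate ≈ 70.72%.

Employed = 12,859 + 354 + 1,366 = 14,579 (anyone who worked, including part-time for economic reasons, counts as employed).
Unemployed = 1,030 + 165 = 1,195 (jobless and actively searching, or on temporary layoff).
Labor force = 14,579 + 1,195 = 15,774.
Not in labor force = 6,532 (those not working and not actively searching are outside the labor force).
Civilian working-age population = 15,774 + 6,532 = 22,306.
Unemployment rate = 1,195 / 15,774 = 7.58%.
Labor force participation rate = 15,774 / 22,306 = 70.72%.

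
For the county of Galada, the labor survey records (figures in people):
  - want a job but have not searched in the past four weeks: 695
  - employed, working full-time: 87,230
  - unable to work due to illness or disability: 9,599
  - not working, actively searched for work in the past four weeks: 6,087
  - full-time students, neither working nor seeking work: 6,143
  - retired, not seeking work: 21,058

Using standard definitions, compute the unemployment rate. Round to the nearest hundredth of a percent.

Employed = 87,230.
Unemployed = 6,087.
Labor force = 87,230 + 6,087 = 93,317.
Unemployment rate = 6,087 / 93,317 = 6.52%.

Unemployment rate ≈ 6.52%.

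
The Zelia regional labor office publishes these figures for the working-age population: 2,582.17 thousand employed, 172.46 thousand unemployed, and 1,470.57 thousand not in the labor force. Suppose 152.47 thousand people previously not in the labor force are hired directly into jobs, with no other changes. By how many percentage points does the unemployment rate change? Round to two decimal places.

The unemployment rate changes by −0.33 percentage points.

Initially, labor force = 2,582.17 + 172.46 = 2,754.63 thousand, so u = 172.46/2,754.63 = 6.26%.
After the change, employed and labor force both rise by 152.47; unemployed unchanged → E = 2,734.64, U = 172.46, labor force = 2,907.10 thousand.
New unemployment rate = 172.46 / 2,907.10 = 5.93%.
Change = 5.93% − 6.26% = −0.33 percentage points.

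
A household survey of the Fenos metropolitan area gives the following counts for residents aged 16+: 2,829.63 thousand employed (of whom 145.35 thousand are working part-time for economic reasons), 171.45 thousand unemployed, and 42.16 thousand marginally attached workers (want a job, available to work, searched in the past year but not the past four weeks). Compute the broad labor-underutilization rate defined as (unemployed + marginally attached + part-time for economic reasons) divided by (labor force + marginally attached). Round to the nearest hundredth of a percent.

Labor force = 2,829.63 + 171.45 = 3,001.08 thousand.
Numerator = 171.45 + 42.16 + 145.35 = 358.96 thousand.
Denominator = 3,001.08 + 42.16 = 3,043.24 thousand.
Broad rate = 358.96 / 3,043.24 = 11.80%.

Broad underutilization rate ≈ 11.80%.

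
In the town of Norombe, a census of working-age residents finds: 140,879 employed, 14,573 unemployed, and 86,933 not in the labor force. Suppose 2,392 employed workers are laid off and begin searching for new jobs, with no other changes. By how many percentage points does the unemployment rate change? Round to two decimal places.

Initially, labor force = 140,879 + 14,573 = 155,452, so u = 14,573/155,452 = 9.37%.
After the change, employed falls and unemployed rises by 2,392; labor force unchanged → E = 138,487, U = 16,965, labor force = 155,452.
New unemployment rate = 16,965 / 155,452 = 10.91%.
Change = 10.91% − 9.37% = +1.54 percentage points.

The unemployment rate changes by +1.54 percentage points.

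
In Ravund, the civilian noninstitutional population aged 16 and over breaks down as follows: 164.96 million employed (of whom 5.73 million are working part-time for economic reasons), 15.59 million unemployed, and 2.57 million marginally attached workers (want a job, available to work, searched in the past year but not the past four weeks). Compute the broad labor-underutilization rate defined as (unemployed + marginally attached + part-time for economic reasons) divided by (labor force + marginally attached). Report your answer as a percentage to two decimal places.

Broad underutilization rate ≈ 13.05%.

Labor force = 164.96 + 15.59 = 180.55 million.
Numerator = 15.59 + 2.57 + 5.73 = 23.89 million.
Denominator = 180.55 + 2.57 = 183.12 million.
Broad rate = 23.89 / 183.12 = 13.05%.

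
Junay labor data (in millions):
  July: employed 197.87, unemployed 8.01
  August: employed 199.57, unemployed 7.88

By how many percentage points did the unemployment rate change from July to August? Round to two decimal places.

The unemployment rate changed by −0.09 percentage points.

July: labor force = 197.87 + 8.01 = 205.88; u = 8.01/205.88 = 3.89%.
August: labor force = 199.57 + 7.88 = 207.45; u = 7.88/207.45 = 3.80%.
Change = 3.80% − 3.89% = −0.09 pp.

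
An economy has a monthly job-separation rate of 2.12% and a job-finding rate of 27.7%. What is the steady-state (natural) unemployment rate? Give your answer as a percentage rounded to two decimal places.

Steady-state unemployment rate ≈ 7.11%.

At steady state the flows balance: s·E = f·U, so U/(E+U) = s/(s+f).
u* = 2.12 / (2.12 + 27.7) = 2.12 / 29.82 = 7.11%.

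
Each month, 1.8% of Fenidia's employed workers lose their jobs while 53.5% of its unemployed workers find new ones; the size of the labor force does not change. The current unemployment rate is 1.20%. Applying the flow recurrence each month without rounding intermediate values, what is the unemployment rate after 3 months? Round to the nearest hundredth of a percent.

Unemployment rate after three months ≈ 3.07%.

With a fixed labor force, u_{t+1} = u_t + s·(1−u_t) − f·u_t = u_t·(1−s−f) + s.
Here 1−s−f = 0.447 and s = 0.018.
u_1 = 0.012000 × 0.447 + 0.018 = 0.023364.
u_2 = 0.023364 × 0.447 + 0.018 = 0.028444.
u_3 = 0.028444 × 0.447 + 0.018 = 0.030714.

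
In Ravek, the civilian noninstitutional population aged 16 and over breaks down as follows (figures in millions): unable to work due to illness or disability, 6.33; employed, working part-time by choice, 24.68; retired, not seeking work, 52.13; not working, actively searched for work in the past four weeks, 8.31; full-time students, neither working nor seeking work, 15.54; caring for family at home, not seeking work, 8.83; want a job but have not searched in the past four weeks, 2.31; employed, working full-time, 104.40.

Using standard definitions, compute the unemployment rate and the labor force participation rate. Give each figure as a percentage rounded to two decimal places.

Unemployment rate ≈ 6.05%; labor force participation rate ≈ 61.74%.

Employed = 24.68 + 104.40 = 129.08 million.
Unemployed = 8.31 million.
Labor force = 129.08 + 8.31 = 137.39 million.
Not in labor force = 6.33 + 52.13 + 15.54 + 8.83 + 2.31 = 85.14 million (those not working and not actively searching are outside the labor force — including those who want a job but have given up searching).
Civilian working-age population = 137.39 + 85.14 = 222.53 million.
Unemployment rate = 8.31 / 137.39 = 6.05%.
Labor force participation rate = 137.39 / 222.53 = 61.74%.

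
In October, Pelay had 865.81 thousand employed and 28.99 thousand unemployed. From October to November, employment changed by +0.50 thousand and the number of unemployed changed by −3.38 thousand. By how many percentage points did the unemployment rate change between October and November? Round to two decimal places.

October: labor force = 865.81 + 28.99 = 894.80; u = 28.99/894.80 = 3.24%.
November: labor force = 866.31 + 25.61 = 891.92; u = 25.61/891.92 = 2.87%.
Change = 2.87% − 3.24% = −0.37 pp.

The unemployment rate changed by −0.37 percentage points.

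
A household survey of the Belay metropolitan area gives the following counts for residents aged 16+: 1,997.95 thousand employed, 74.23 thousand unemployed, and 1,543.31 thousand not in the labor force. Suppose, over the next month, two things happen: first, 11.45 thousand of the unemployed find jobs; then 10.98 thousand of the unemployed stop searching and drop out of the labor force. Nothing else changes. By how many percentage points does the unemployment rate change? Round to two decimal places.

Initially, labor force = 1,997.95 + 74.23 = 2,072.18 thousand, so u = 74.23/2,072.18 = 3.58%.
After the first change, unemployed falls and employed rises by 11.45; labor force unchanged → E = 2,009.40, U = 62.78, labor force = 2,072.18 thousand.
After the second change, unemployed and labor force both fall by 10.98 → E = 2,009.40, U = 51.80, labor force = 2,061.20 thousand.
New unemployment rate = 51.80 / 2,061.20 = 2.51%.
Change = 2.51% − 3.58% = −1.07 percentage points.

The unemployment rate changes by −1.07 percentage points.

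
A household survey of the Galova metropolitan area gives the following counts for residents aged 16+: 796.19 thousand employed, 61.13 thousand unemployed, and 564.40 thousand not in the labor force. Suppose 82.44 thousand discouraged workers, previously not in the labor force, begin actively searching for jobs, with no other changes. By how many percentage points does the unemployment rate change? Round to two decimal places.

Initially, labor force = 796.19 + 61.13 = 857.32 thousand, so u = 61.13/857.32 = 7.13%.
After the change, unemployed and labor force both rise by 82.44 → E = 796.19, U = 143.57, labor force = 939.76 thousand.
New unemployment rate = 143.57 / 939.76 = 15.28%.
Change = 15.28% − 7.13% = +8.15 percentage points.

The unemployment rate changes by +8.15 percentage points.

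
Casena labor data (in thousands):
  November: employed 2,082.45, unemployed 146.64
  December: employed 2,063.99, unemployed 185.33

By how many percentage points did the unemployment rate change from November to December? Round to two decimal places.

November: labor force = 2,082.45 + 146.64 = 2,229.09; u = 146.64/2,229.09 = 6.58%.
December: labor force = 2,063.99 + 185.33 = 2,249.32; u = 185.33/2,249.32 = 8.24%.
Change = 8.24% − 6.58% = +1.66 pp.

The unemployment rate changed by +1.66 percentage points.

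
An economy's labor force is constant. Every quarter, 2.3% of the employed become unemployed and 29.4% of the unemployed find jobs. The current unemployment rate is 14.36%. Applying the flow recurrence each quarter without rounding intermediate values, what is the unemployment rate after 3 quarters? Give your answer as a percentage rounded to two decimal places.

Unemployment rate after three quarters ≈ 9.52%.

With a fixed labor force, u_{t+1} = u_t + s·(1−u_t) − f·u_t = u_t·(1−s−f) + s.
Here 1−s−f = 0.683 and s = 0.023.
u_1 = 0.143600 × 0.683 + 0.023 = 0.121079.
u_2 = 0.121079 × 0.683 + 0.023 = 0.105697.
u_3 = 0.105697 × 0.683 + 0.023 = 0.095191.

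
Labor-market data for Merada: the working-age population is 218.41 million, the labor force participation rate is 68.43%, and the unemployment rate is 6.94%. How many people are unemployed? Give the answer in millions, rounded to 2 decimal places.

About 10.37 million are unemployed.

Labor force = 0.6843 × 218.41 = 149.46 million.
Unemployed = 0.0694 × 149.46 ≈ 10.37 million.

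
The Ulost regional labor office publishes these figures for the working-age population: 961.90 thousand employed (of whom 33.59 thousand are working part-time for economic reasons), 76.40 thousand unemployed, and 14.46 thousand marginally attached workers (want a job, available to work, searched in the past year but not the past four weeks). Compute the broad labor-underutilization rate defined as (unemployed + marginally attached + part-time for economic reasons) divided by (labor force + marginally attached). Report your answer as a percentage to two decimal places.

Labor force = 961.90 + 76.40 = 1,038.30 thousand.
Numerator = 76.40 + 14.46 + 33.59 = 124.45 thousand.
Denominator = 1,038.30 + 14.46 = 1,052.76 thousand.
Broad rate = 124.45 / 1,052.76 = 11.82%.

Broad underutilization rate ≈ 11.82%.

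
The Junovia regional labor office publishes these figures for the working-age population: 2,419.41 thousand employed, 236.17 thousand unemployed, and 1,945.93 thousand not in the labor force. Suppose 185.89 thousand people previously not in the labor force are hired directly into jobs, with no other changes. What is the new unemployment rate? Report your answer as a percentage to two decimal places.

New unemployment rate ≈ 8.31%.

Initially, labor force = 2,419.41 + 236.17 = 2,655.58 thousand, so u = 236.17/2,655.58 = 8.89%.
After the change, employed and labor force both rise by 185.89; unemployed unchanged → E = 2,605.30, U = 236.17, labor force = 2,841.47 thousand.
New unemployment rate = 236.17 / 2,841.47 = 8.31%.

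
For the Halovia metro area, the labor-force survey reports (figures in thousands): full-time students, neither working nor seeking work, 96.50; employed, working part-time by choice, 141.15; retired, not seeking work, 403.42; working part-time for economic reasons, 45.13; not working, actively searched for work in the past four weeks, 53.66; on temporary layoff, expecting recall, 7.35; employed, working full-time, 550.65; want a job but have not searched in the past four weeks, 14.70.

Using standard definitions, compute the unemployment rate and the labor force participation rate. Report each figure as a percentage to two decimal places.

Unemployment rate ≈ 7.65%; labor force participation rate ≈ 60.79%.

Employed = 141.15 + 45.13 + 550.65 = 736.93 thousand (anyone who worked, including part-time for economic reasons, counts as employed).
Unemployed = 53.66 + 7.35 = 61.01 thousand (jobless and actively searching, or on temporary layoff).
Labor force = 736.93 + 61.01 = 797.94 thousand.
Not in labor force = 96.50 + 403.42 + 14.70 = 514.62 thousand (those not working and not actively searching are outside the labor force — including those who want a job but have given up searching).
Civilian working-age population = 797.94 + 514.62 = 1,312.56 thousand.
Unemployment rate = 61.01 / 797.94 = 7.65%.
Labor force participation rate = 797.94 / 1,312.56 = 60.79%.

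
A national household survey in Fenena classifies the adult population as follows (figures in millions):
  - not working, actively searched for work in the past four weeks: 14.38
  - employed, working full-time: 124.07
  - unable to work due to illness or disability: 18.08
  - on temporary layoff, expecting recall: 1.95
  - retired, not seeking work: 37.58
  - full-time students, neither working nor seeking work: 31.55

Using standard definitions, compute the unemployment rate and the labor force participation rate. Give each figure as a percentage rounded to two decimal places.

Employed = 124.07 million.
Unemployed = 14.38 + 1.95 = 16.33 million (jobless and actively searching, or on temporary layoff).
Labor force = 124.07 + 16.33 = 140.40 million.
Not in labor force = 18.08 + 37.58 + 31.55 = 87.21 million (those not working and not actively searching are outside the labor force).
Civilian working-age population = 140.40 + 87.21 = 227.61 million.
Unemployment rate = 16.33 / 140.40 = 11.63%.
Labor force participation rate = 140.40 / 227.61 = 61.68%.

Unemployment rate ≈ 11.63%; labor force participation rate ≈ 61.68%.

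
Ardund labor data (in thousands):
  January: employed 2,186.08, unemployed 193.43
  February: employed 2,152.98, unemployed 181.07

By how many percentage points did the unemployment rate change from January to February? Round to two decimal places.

January: labor force = 2,186.08 + 193.43 = 2,379.51; u = 193.43/2,379.51 = 8.13%.
February: labor force = 2,152.98 + 181.07 = 2,334.05; u = 181.07/2,334.05 = 7.76%.
Change = 7.76% − 8.13% = −0.37 pp.

The unemployment rate changed by −0.37 percentage points.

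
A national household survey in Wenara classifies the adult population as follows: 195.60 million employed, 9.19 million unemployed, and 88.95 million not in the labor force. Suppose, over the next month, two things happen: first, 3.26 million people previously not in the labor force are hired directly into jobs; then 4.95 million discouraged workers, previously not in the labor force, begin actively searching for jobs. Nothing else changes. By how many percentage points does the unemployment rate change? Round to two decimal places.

Initially, labor force = 195.60 + 9.19 = 204.79 million, so u = 9.19/204.79 = 4.49%.
After the first change, employed and labor force both rise by 3.26; unemployed unchanged → E = 198.86, U = 9.19, labor force = 208.05 million.
After the second change, unemployed and labor force both rise by 4.95 → E = 198.86, U = 14.14, labor force = 213.00 million.
New unemployment rate = 14.14 / 213.00 = 6.64%.
Change = 6.64% − 4.49% = +2.15 percentage points.

The unemployment rate changes by +2.15 percentage points.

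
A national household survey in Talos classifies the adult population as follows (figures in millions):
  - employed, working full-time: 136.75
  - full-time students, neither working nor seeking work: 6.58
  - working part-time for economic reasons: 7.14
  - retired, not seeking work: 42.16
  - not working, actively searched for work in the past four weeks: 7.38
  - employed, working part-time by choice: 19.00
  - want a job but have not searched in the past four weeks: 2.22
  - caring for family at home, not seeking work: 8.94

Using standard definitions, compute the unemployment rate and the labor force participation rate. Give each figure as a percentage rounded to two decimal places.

Employed = 136.75 + 7.14 + 19.00 = 162.89 million (anyone who worked, including part-time for economic reasons, counts as employed).
Unemployed = 7.38 million.
Labor force = 162.89 + 7.38 = 170.27 million.
Not in labor force = 6.58 + 42.16 + 2.22 + 8.94 = 59.90 million (those not working and not actively searching are outside the labor force — including those who want a job but have given up searching).
Civilian working-age population = 170.27 + 59.90 = 230.17 million.
Unemployment rate = 7.38 / 170.27 = 4.33%.
Labor force participation rate = 170.27 / 230.17 = 73.98%.

Unemployment rate ≈ 4.33%; labor force participation rate ≈ 73.98%.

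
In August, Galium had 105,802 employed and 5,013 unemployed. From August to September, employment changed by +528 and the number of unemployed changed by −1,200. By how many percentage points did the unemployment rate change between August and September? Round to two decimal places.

August: labor force = 105,802 + 5,013 = 110,815; u = 5,013/110,815 = 4.52%.
September: labor force = 106,330 + 3,813 = 110,143; u = 3,813/110,143 = 3.46%.
Change = 3.46% − 4.52% = −1.06 pp.

The unemployment rate changed by −1.06 percentage points.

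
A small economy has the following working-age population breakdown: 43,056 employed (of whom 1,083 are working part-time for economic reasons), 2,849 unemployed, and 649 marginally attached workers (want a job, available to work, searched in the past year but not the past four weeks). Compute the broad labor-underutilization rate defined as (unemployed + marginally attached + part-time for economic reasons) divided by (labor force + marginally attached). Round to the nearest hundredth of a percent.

Broad underutilization rate ≈ 9.84%.

Labor force = 43,056 + 2,849 = 45,905.
Numerator = 2,849 + 649 + 1,083 = 4,581.
Denominator = 45,905 + 649 = 46,554.
Broad rate = 4,581 / 46,554 = 9.84%.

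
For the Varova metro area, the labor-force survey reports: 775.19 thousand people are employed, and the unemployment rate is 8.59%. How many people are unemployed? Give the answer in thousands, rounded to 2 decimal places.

Let U be the number unemployed. The labor force is E + U, and U/(E+U) = 0.0859.
So U = 0.0859 × 775.19 / (1 − 0.0859) = 66.5888 / 0.9141 ≈ 72.85 thousand.

About 72.85 thousand are unemployed.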